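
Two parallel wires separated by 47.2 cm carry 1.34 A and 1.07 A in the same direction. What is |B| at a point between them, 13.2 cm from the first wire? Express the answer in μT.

B ≈ 1.40 μT

Each long wire gives B = μ₀I/(2πd). Distances are d₁ = 0.132 m and d₂ = 0.34 m.
B₁ = 2.03×10⁻⁶ T, B₂ = 6.29×10⁻⁷ T.
Between parallel currents the two contributions point in opposite directions, so they subtract. B = |B₁ − B₂| = |2.03×10⁻⁶ − 6.29×10⁻⁷| = 1.40×10⁻⁶ T.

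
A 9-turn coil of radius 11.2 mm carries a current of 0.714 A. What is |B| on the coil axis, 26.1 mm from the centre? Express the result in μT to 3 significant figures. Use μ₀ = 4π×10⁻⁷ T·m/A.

B ≈ 22.1 μT

For an N-turn flat coil, B = Nμ₀IR²/[2(R²+z²)^(3/2)] with R = 0.0112 m, z = 0.0261 m.
B = 9 × 2.46×10⁻⁶ T = 2.21×10⁻⁵ T.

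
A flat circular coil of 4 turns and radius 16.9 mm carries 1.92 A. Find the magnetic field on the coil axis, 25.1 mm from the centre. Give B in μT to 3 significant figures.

B ≈ 49.7 μT

For an N-turn flat coil, B = Nμ₀IR²/[2(R²+z²)^(3/2)] with R = 0.0169 m, z = 0.0251 m.
B = 4 × 1.24×10⁻⁵ T = 4.97×10⁻⁵ T.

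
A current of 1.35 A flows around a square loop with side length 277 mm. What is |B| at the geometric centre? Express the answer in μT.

Each side is a finite straight segment at perpendicular distance d = a/(2 tan(π/4)) = 0.1385 m from the centre, with end-angles ±π/4.
One side contributes B₁ = (μ₀I/4πd)·2 sin(π/4) = 1.38×10⁻⁶ T.
All 4 sides add in the same direction: B = 4 × 1.38×10⁻⁶ = 5.51×10⁻⁶ T.

B ≈ 5.51 μT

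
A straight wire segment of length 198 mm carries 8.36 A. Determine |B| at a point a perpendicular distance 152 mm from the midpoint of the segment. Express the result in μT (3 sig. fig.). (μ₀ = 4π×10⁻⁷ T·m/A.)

For a finite straight segment, B = (μ₀I/4πd)(sinθ₁ + sinθ₂), where θ₁, θ₂ are the angles from the perpendicular to each end.
The perpendicular from the point meets the wire at its midpoint, so each end is L/2 = 0.099 m away along the wire.
sinθ₁ = 0.099/√(0.099²+0.152²) = 0.5458; sinθ₂ = 0.099/√(0.099²+0.152²) = 0.5458.
B = (4π×10⁻⁷ × 8.36) / (4π × 0.152) × (0.5458 + 0.5458) = 6.00×10⁻⁶ T.

B ≈ 6.00 μT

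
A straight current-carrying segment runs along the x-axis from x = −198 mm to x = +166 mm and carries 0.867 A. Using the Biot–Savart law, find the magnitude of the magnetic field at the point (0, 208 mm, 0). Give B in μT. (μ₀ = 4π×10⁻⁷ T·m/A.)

For a finite straight segment, B = (μ₀I/4πd)(sinθ₁ + sinθ₂), where θ₁, θ₂ are the angles from the perpendicular to each end.
The perpendicular distance is d = 0.208 m; the end-offsets along the wire are a = 0.198 m and b = 0.166 m.
sinθ₁ = 0.198/√(0.198²+0.208²) = 0.6895; sinθ₂ = 0.166/√(0.166²+0.208²) = 0.6238.
B = (4π×10⁻⁷ × 0.867) / (4π × 0.208) × (0.6895 + 0.6238) = 5.47×10⁻⁷ T.

B ≈ 0.547 μT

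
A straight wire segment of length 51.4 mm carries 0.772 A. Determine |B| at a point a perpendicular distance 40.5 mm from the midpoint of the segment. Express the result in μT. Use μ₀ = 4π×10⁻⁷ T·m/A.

For a finite straight segment, B = (μ₀I/4πd)(sinθ₁ + sinθ₂), where θ₁, θ₂ are the angles from the perpendicular to each end.
The perpendicular from the point meets the wire at its midpoint, so each end is L/2 = 0.0257 m away along the wire.
sinθ₁ = 0.0257/√(0.0257²+0.0405²) = 0.5358; sinθ₂ = 0.0257/√(0.0257²+0.0405²) = 0.5358.
B = (4π×10⁻⁷ × 0.772) / (4π × 0.0405) × (0.5358 + 0.5358) = 2.04×10⁻⁶ T.

B ≈ 2.04 μT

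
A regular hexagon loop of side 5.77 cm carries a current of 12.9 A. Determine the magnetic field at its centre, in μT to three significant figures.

Each side is a finite straight segment at perpendicular distance d = a/(2 tan(π/6)) = 0.04997 m from the centre, with end-angles ±π/6.
One side contributes B₁ = (μ₀I/4πd)·2 sin(π/6) = 2.58×10⁻⁵ T.
All 6 sides add in the same direction: B = 6 × 2.58×10⁻⁵ = 1.55×10⁻⁴ T.

B ≈ 155 μT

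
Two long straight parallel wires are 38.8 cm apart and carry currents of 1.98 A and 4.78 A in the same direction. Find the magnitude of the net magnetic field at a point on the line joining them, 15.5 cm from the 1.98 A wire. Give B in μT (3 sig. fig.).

B ≈ 1.55 μT

Each long wire gives B = μ₀I/(2πd). Distances are d₁ = 0.155 m and d₂ = 0.233 m.
B₁ = 2.55×10⁻⁶ T, B₂ = 4.10×10⁻⁶ T.
Between parallel currents the two contributions point in opposite directions, so they subtract. B = |B₁ − B₂| = |2.55×10⁻⁶ − 4.10×10⁻⁶| = 1.55×10⁻⁶ T.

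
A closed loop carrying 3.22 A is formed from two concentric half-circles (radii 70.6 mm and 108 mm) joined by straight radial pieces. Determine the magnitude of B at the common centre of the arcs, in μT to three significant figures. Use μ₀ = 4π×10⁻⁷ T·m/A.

The radial connectors point toward the centre, so dl × r̂ = 0 and they contribute nothing.
Each semicircle gives μ₀I/(4R): inner arc 1.43×10⁻⁵ T, outer arc 9.37×10⁻⁶ T.
The two arcs carry current in opposite angular senses, so their fields oppose: B = |1.43×10⁻⁵ − 9.37×10⁻⁶| = 4.96×10⁻⁶ T.

B ≈ 4.96 μT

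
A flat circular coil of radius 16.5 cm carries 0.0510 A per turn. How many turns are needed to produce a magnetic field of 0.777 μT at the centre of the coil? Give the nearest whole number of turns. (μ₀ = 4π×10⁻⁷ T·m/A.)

For an N-turn coil, B = Nμ₀I/(2R). A single turn gives B₁ = 1.94×10⁻⁷ T with R = 0.165 m.
N = B/B₁ = 7.77×10⁻⁷ / 1.94×10⁻⁷ = 4.00.

N = 4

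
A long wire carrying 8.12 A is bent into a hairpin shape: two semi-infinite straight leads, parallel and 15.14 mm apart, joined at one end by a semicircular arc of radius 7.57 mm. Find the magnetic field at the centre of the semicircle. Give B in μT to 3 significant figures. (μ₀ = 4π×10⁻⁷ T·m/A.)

B ≈ 552 μT

The semicircular arc contributes B_arc = μ₀I·π/(4πR) = μ₀I/(4R) = 3.37×10⁻⁴ T.
Each semi-infinite lead is at perpendicular distance R = 0.00757 m from the centre, with the perpendicular foot at its near end, so it contributes μ₀I/(4πR); both point the same way, together 2.15×10⁻⁴ T.
Arc and leads all point the same direction: B = 3.37×10⁻⁴ + 2.15×10⁻⁴ = 5.52×10⁻⁴ T.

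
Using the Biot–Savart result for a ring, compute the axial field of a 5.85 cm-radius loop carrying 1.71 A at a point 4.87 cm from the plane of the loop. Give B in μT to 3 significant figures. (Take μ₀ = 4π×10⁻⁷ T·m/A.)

On the axis of a circular loop, B = μ₀IR² / [2(R²+z²)^(3/2)].
R² + z² = (0.0585)² + (0.0487)² = 0.005794 m², and (R²+z²)^(3/2) = 4.41×10⁻⁴ m³.
B = (4π×10⁻⁷ × 1.71 × 0.003422) / (2 × 4.41×10⁻⁴) = 8.34×10⁻⁶ T.

B ≈ 8.34 μT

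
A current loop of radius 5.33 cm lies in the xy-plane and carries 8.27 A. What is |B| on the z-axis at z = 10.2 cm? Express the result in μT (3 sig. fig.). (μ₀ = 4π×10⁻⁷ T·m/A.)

On the axis of a circular loop, B = μ₀IR² / [2(R²+z²)^(3/2)].
R² + z² = (0.0533)² + (0.102)² = 0.01324 m², and (R²+z²)^(3/2) = 1.52×10⁻³ m³.
B = (4π×10⁻⁷ × 8.27 × 0.002841) / (2 × 1.52×10⁻³) = 9.68×10⁻⁶ T.

B ≈ 9.68 μT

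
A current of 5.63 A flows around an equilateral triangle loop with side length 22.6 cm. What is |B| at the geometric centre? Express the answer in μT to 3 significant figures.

B ≈ 44.8 μT

Each side is a finite straight segment at perpendicular distance d = a/(2 tan(π/3)) = 0.06524 m from the centre, with end-angles ±π/3.
One side contributes B₁ = (μ₀I/4πd)·2 sin(π/3) = 1.49×10⁻⁵ T.
All 3 sides add in the same direction: B = 3 × 1.49×10⁻⁵ = 4.48×10⁻⁵ T.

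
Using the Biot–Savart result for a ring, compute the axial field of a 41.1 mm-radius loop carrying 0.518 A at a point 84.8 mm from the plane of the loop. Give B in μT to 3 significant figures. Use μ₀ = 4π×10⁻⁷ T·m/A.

On the axis of a circular loop, B = μ₀IR² / [2(R²+z²)^(3/2)].
R² + z² = (0.0411)² + (0.0848)² = 0.00888 m², and (R²+z²)^(3/2) = 8.37×10⁻⁴ m³.
B = (4π×10⁻⁷ × 0.518 × 0.001689) / (2 × 8.37×10⁻⁴) = 6.57×10⁻⁷ T.

B ≈ 0.657 μT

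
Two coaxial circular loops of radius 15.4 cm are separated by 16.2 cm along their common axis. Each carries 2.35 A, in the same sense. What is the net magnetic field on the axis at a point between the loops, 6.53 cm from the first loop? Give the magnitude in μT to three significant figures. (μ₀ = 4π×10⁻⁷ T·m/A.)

Each loop contributes B = μ₀IR²/[2(R²+z²)^(3/2)] on the axis, with z measured from that loop.
Loop 1 (z = 0.0653 m): B₁ = 7.48×10⁻⁶ T. Loop 2 (z = 0.0967 m): B₂ = 5.82×10⁻⁶ T.
The fields add: B = B₁ + B₂ = 1.33×10⁻⁵ T.

B ≈ 13.3 μT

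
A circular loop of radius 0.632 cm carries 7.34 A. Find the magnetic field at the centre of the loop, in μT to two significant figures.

B ≈ 730 μT

At the centre of a circular loop the Biot–Savart law gives B = μ₀I/(2R).
B = (4π×10⁻⁷ × 7.34) / (2 × 0.00632) = 7.30×10⁻⁴ T.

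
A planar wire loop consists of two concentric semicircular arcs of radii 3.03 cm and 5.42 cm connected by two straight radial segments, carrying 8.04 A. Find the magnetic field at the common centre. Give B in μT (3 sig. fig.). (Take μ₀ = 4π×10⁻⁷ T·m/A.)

The radial connectors point toward the centre, so dl × r̂ = 0 and they contribute nothing.
Each semicircle gives μ₀I/(4R): inner arc 8.34×10⁻⁵ T, outer arc 4.66×10⁻⁵ T.
The two arcs carry current in opposite angular senses, so their fields oppose: B = |8.34×10⁻⁵ − 4.66×10⁻⁵| = 3.68×10⁻⁵ T.

B ≈ 36.8 μT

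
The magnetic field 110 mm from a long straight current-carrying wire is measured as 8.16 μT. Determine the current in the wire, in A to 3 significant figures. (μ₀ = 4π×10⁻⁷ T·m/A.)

I ≈ 4.49 A

For a long straight wire B = μ₀I/(2πd), so I = 2πdB/μ₀.
I = 2π × 0.11 × 8.16×10⁻⁶ / (4π×10⁻⁷) = 4.49 A.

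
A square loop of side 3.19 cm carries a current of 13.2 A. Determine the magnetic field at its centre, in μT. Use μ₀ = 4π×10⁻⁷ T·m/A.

B ≈ 468 μT

Each side is a finite straight segment at perpendicular distance d = a/(2 tan(π/4)) = 0.01595 m from the centre, with end-angles ±π/4.
One side contributes B₁ = (μ₀I/4πd)·2 sin(π/4) = 1.17×10⁻⁴ T.
All 4 sides add in the same direction: B = 4 × 1.17×10⁻⁴ = 4.68×10⁻⁴ T.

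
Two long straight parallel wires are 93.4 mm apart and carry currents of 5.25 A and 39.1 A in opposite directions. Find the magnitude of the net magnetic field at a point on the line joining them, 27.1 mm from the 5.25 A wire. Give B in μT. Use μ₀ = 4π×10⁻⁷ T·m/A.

Each long wire gives B = μ₀I/(2πd). Distances are d₁ = 0.0271 m and d₂ = 0.0663 m.
B₁ = 3.87×10⁻⁵ T, B₂ = 1.18×10⁻⁴ T.
Between antiparallel currents both contributions point the same way, so they add. B = B₁ + B₂ = 3.87×10⁻⁵ + 1.18×10⁻⁴ = 1.57×10⁻⁴ T.

B ≈ 157 μT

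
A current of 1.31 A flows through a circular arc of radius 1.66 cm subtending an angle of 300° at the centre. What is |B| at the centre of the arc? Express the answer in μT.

The Biot–Savart field of a circular arc at its centre is B = μ₀Iφ/(4πR), with φ = 5.236 rad.
B = (4π×10⁻⁷ × 1.31 × 5.236) / (4π × 0.0166) = 4.13×10⁻⁵ T.

B ≈ 41.3 μT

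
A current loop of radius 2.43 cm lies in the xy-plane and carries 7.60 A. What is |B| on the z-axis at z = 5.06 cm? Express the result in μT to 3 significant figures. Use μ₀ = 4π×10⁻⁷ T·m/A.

B ≈ 15.9 μT

On the axis of a circular loop, B = μ₀IR² / [2(R²+z²)^(3/2)].
R² + z² = (0.0243)² + (0.0506)² = 0.003151 m², and (R²+z²)^(3/2) = 1.77×10⁻⁴ m³.
B = (4π×10⁻⁷ × 7.60 × 0.0005905) / (2 × 1.77×10⁻⁴) = 1.59×10⁻⁵ T.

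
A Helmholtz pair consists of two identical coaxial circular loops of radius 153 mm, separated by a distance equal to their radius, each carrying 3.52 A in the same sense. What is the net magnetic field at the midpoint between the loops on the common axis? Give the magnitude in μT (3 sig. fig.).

Each loop contributes B = μ₀IR²/[2(R²+z²)^(3/2)] on the axis, with z measured from that loop.
Loop 1 (z = 0.0765 m): B₁ = 1.03×10⁻⁵ T. Loop 2 (z = 0.0765 m): B₂ = 1.03×10⁻⁵ T.
The fields add: B = B₁ + B₂ = 2.07×10⁻⁵ T.

B ≈ 20.7 μT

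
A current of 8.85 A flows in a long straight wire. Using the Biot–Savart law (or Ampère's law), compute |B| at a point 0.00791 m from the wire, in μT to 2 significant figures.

For an infinitely long straight wire, B = μ₀I/(2πd).
B = (4π×10⁻⁷ × 8.85) / (2π × 0.00791) = 2.24×10⁻⁴ T.

B ≈ 220 μT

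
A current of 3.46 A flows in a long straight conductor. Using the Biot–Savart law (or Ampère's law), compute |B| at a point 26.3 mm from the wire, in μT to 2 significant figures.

B ≈ 26 μT

For an infinitely long straight wire, B = μ₀I/(2πd).
B = (4π×10⁻⁷ × 3.46) / (2π × 0.0263) = 2.63×10⁻⁵ T.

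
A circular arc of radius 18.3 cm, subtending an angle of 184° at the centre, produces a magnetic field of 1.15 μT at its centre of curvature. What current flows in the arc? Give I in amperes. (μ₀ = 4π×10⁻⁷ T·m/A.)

I ≈ 0.655 A

For a circular arc, B = μ₀Iφ/(4πR) with φ in radians; here φ = 3.211 rad.
So I = 4πRB/(μ₀φ) = 4π × 0.183 × 1.15×10⁻⁶ / (4π×10⁻⁷ × 3.211) = 0.655 A.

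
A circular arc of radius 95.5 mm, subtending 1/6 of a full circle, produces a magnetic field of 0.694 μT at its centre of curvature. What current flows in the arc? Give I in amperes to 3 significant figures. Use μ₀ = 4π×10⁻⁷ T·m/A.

For a circular arc, B = μ₀Iφ/(4πR) with φ in radians; here φ = 1.047 rad.
So I = 4πRB/(μ₀φ) = 4π × 0.0955 × 6.94×10⁻⁷ / (4π×10⁻⁷ × 1.047) = 0.633 A.

I ≈ 0.633 A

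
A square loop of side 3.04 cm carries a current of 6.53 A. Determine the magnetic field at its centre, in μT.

Each side is a finite straight segment at perpendicular distance d = a/(2 tan(π/4)) = 0.0152 m from the centre, with end-angles ±π/4.
One side contributes B₁ = (μ₀I/4πd)·2 sin(π/4) = 6.08×10⁻⁵ T.
All 4 sides add in the same direction: B = 4 × 6.08×10⁻⁵ = 2.43×10⁻⁴ T.

B ≈ 243 μT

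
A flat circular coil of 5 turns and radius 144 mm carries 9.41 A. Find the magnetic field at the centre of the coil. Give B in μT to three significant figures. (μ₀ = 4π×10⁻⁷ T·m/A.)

B ≈ 205 μT

For an N-turn flat coil, B = Nμ₀I/(2R) with R = 0.144 m.
B = 5 × 4.11×10⁻⁵ T = 2.05×10⁻⁴ T.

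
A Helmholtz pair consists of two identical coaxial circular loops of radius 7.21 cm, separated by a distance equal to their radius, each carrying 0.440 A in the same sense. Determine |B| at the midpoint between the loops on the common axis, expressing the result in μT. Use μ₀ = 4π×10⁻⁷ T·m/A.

Each loop contributes B = μ₀IR²/[2(R²+z²)^(3/2)] on the axis, with z measured from that loop.
Loop 1 (z = 0.03605 m): B₁ = 2.74×10⁻⁶ T. Loop 2 (z = 0.03605 m): B₂ = 2.74×10⁻⁶ T.
The fields add: B = B₁ + B₂ = 5.49×10⁻⁶ T.

B ≈ 5.49 μT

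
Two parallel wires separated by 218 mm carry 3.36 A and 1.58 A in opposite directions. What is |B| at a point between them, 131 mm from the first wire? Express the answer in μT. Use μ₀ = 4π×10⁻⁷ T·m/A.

B ≈ 8.76 μT

Each long wire gives B = μ₀I/(2πd). Distances are d₁ = 0.131 m and d₂ = 0.087 m.
B₁ = 5.13×10⁻⁶ T, B₂ = 3.63×10⁻⁶ T.
Between antiparallel currents both contributions point the same way, so they add. B = B₁ + B₂ = 5.13×10⁻⁶ + 3.63×10⁻⁶ = 8.76×10⁻⁶ T.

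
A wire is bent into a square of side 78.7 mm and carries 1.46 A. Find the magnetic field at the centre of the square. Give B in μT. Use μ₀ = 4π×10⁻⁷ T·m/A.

B ≈ 21.0 μT

Each side is a finite straight segment at perpendicular distance d = a/(2 tan(π/4)) = 0.03935 m from the centre, with end-angles ±π/4.
One side contributes B₁ = (μ₀I/4πd)·2 sin(π/4) = 5.25×10⁻⁶ T.
All 4 sides add in the same direction: B = 4 × 5.25×10⁻⁶ = 2.10×10⁻⁵ T.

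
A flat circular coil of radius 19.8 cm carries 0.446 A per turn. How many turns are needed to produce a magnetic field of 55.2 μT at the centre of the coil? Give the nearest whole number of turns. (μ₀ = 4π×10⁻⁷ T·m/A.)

N = 39

For an N-turn coil, B = Nμ₀I/(2R). A single turn gives B₁ = 1.42×10⁻⁶ T with R = 0.198 m.
N = B/B₁ = 5.52×10⁻⁵ / 1.42×10⁻⁶ = 39.00.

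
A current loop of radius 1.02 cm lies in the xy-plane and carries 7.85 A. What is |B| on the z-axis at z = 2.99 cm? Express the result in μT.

B ≈ 16.3 μT

On the axis of a circular loop, B = μ₀IR² / [2(R²+z²)^(3/2)].
R² + z² = (0.0102)² + (0.0299)² = 0.0009981 m², and (R²+z²)^(3/2) = 3.15×10⁻⁵ m³.
B = (4π×10⁻⁷ × 7.85 × 0.000104) / (2 × 3.15×10⁻⁵) = 1.63×10⁻⁵ T.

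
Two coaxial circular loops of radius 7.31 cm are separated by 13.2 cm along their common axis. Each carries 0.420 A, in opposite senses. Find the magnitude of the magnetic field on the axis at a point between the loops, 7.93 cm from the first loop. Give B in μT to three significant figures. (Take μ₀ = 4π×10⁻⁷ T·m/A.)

B ≈ 0.803 μT

Each loop contributes B = μ₀IR²/[2(R²+z²)^(3/2)] on the axis, with z measured from that loop.
Loop 1 (z = 0.0793 m): B₁ = 1.12×10⁻⁶ T. Loop 2 (z = 0.0527 m): B₂ = 1.93×10⁻⁶ T.
The fields oppose: B = |B₁ − B₂| = 8.03×10⁻⁷ T.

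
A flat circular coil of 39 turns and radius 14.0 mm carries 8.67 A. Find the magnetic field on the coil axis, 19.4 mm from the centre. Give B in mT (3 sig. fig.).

For an N-turn flat coil, B = Nμ₀IR²/[2(R²+z²)^(3/2)] with R = 0.014 m, z = 0.0194 m.
B = 39 × 7.80×10⁻⁵ T = 3.04×10⁻³ T.

B ≈ 3.04 mT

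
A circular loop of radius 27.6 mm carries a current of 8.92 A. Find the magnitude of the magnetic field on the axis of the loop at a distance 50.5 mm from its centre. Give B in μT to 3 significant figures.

On the axis of a circular loop, B = μ₀IR² / [2(R²+z²)^(3/2)].
R² + z² = (0.0276)² + (0.0505)² = 0.003312 m², and (R²+z²)^(3/2) = 1.91×10⁻⁴ m³.
B = (4π×10⁻⁷ × 8.92 × 0.0007618) / (2 × 1.91×10⁻⁴) = 2.24×10⁻⁵ T.

B ≈ 22.4 μT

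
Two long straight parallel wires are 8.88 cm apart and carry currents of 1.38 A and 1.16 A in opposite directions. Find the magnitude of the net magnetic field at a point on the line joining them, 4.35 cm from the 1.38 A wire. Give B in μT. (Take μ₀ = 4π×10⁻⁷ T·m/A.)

B ≈ 11.5 μT

Each long wire gives B = μ₀I/(2πd). Distances are d₁ = 0.0435 m and d₂ = 0.0453 m.
B₁ = 6.34×10⁻⁶ T, B₂ = 5.12×10⁻⁶ T.
Between antiparallel currents both contributions point the same way, so they add. B = B₁ + B₂ = 6.34×10⁻⁶ + 5.12×10⁻⁶ = 1.15×10⁻⁵ T.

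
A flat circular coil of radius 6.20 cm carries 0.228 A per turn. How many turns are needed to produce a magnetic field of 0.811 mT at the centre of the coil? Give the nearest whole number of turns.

For an N-turn coil, B = Nμ₀I/(2R). A single turn gives B₁ = 2.31×10⁻⁶ T with R = 0.062 m.
N = B/B₁ = 8.11×10⁻⁴ / 2.31×10⁻⁶ = 350.99.

N = 351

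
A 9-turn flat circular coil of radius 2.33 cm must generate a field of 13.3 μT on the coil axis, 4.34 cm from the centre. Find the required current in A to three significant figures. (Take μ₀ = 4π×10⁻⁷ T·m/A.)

For an N-turn coil, B = Nμ₀IR²/[2(R²+z²)^(3/2)] with R = 0.0233 m, z = 0.0434 m, so I = 2B(R²+z²)^(3/2)/(Nμ₀R²) = 2 × 1.33×10⁻⁵ × 1.20×10⁻⁴ / (9 × 4π×10⁻⁷ × 0.0005429) = 0.518 A.

I ≈ 0.518 A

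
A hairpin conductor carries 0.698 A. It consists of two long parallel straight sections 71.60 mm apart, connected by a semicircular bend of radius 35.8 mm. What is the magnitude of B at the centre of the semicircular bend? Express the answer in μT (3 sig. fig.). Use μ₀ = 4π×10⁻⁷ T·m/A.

B ≈ 10.0 μT

The semicircular arc contributes B_arc = μ₀I·π/(4πR) = μ₀I/(4R) = 6.13×10⁻⁶ T.
Each semi-infinite lead is at perpendicular distance R = 0.0358 m from the centre, with the perpendicular foot at its near end, so it contributes μ₀I/(4πR); both point the same way, together 3.90×10⁻⁶ T.
Arc and leads all point the same direction: B = 6.13×10⁻⁶ + 3.90×10⁻⁶ = 1.00×10⁻⁵ T.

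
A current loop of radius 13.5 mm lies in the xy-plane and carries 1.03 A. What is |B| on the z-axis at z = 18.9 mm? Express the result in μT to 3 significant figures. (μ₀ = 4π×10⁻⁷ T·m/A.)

B ≈ 9.41 μT

On the axis of a circular loop, B = μ₀IR² / [2(R²+z²)^(3/2)].
R² + z² = (0.0135)² + (0.0189)² = 0.0005395 m², and (R²+z²)^(3/2) = 1.25×10⁻⁵ m³.
B = (4π×10⁻⁷ × 1.03 × 0.0001822) / (2 × 1.25×10⁻⁵) = 9.41×10⁻⁶ T.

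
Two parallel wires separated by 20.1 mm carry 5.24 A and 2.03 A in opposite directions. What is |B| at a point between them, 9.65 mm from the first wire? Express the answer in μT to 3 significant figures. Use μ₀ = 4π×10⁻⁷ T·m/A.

Each long wire gives B = μ₀I/(2πd). Distances are d₁ = 0.00965 m and d₂ = 0.01045 m.
B₁ = 1.09×10⁻⁴ T, B₂ = 3.89×10⁻⁵ T.
Between antiparallel currents both contributions point the same way, so they add. B = B₁ + B₂ = 1.09×10⁻⁴ + 3.89×10⁻⁵ = 1.47×10⁻⁴ T.

B ≈ 147 μT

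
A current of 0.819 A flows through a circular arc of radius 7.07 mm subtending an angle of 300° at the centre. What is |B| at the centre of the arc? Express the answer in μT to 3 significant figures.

The Biot–Savart field of a circular arc at its centre is B = μ₀Iφ/(4πR), with φ = 5.236 rad.
B = (4π×10⁻⁷ × 0.819 × 5.236) / (4π × 0.00707) = 6.07×10⁻⁵ T.

B ≈ 60.7 μT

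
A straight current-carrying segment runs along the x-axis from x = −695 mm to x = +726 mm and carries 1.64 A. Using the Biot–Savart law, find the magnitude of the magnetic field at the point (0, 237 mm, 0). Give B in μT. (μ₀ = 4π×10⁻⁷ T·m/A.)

B ≈ 1.31 μT

For a finite straight segment, B = (μ₀I/4πd)(sinθ₁ + sinθ₂), where θ₁, θ₂ are the angles from the perpendicular to each end.
The perpendicular distance is d = 0.237 m; the end-offsets along the wire are a = 0.695 m and b = 0.726 m.
sinθ₁ = 0.695/√(0.695²+0.237²) = 0.9465; sinθ₂ = 0.726/√(0.726²+0.237²) = 0.9506.
B = (4π×10⁻⁷ × 1.64) / (4π × 0.237) × (0.9465 + 0.9506) = 1.31×10⁻⁶ T.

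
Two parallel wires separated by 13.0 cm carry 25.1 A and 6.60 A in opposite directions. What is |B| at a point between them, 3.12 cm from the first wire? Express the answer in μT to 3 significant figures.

Each long wire gives B = μ₀I/(2πd). Distances are d₁ = 0.0312 m and d₂ = 0.0988 m.
B₁ = 1.61×10⁻⁴ T, B₂ = 1.34×10⁻⁵ T.
Between antiparallel currents both contributions point the same way, so they add. B = B₁ + B₂ = 1.61×10⁻⁴ + 1.34×10⁻⁵ = 1.74×10⁻⁴ T.

B ≈ 174 μT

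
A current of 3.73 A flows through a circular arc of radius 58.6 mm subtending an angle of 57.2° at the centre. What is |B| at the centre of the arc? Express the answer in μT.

B ≈ 6.35 μT

The Biot–Savart field of a circular arc at its centre is B = μ₀Iφ/(4πR), with φ = 0.9983 rad.
B = (4π×10⁻⁷ × 3.73 × 0.9983) / (4π × 0.0586) = 6.35×10⁻⁶ T.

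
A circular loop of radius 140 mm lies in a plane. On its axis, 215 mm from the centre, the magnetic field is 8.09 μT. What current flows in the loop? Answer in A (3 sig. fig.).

On the axis of a loop, B = μ₀IR²/[2(R²+z²)^(3/2)], so I = 2B(R²+z²)^(3/2)/(μ₀R²).
R² + z² = 0.0196 + 0.04622 = 0.06582 m²; raised to 3/2 gives 1.69×10⁻² m³.
I = 2 × 8.09×10⁻⁶ × 1.69×10⁻² / (1.26×10⁻⁶ × 0.0196) = 11.1 A.

I ≈ 11.1 A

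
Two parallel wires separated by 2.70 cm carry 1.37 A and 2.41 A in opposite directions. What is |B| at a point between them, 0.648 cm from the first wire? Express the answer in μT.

Each long wire gives B = μ₀I/(2πd). Distances are d₁ = 0.00648 m and d₂ = 0.02052 m.
B₁ = 4.23×10⁻⁵ T, B₂ = 2.35×10⁻⁵ T.
Between antiparallel currents both contributions point the same way, so they add. B = B₁ + B₂ = 4.23×10⁻⁵ + 2.35×10⁻⁵ = 6.58×10⁻⁵ T.

B ≈ 65.8 μT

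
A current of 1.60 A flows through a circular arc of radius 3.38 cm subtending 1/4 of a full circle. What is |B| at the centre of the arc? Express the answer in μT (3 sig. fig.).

The Biot–Savart field of a circular arc at its centre is B = μ₀Iφ/(4πR), with φ = 1.571 rad.
B = (4π×10⁻⁷ × 1.60 × 1.571) / (4π × 0.0338) = 7.44×10⁻⁶ T.

B ≈ 7.44 μT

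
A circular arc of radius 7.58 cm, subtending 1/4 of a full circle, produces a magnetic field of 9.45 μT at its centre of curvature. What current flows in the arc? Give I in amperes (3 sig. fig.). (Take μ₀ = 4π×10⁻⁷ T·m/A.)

I ≈ 4.56 A

For a circular arc, B = μ₀Iφ/(4πR) with φ in radians; here φ = 1.571 rad.
So I = 4πRB/(μ₀φ) = 4π × 0.0758 × 9.45×10⁻⁶ / (4π×10⁻⁷ × 1.571) = 4.56 A.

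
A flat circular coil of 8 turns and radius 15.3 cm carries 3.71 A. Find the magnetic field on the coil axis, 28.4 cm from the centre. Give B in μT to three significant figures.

For an N-turn flat coil, B = Nμ₀IR²/[2(R²+z²)^(3/2)] with R = 0.153 m, z = 0.284 m.
B = 8 × 1.63×10⁻⁶ T = 1.30×10⁻⁵ T.

B ≈ 13.0 μT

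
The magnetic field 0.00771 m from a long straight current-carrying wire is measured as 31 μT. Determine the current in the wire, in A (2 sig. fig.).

For a long straight wire B = μ₀I/(2πd), so I = 2πdB/μ₀.
I = 2π × 0.00771 × 3.10×10⁻⁵ / (4π×10⁻⁷) = 1.20 A.

I ≈ 1.2 A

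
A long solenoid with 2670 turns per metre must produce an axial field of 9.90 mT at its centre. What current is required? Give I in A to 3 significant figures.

I ≈ 2.95 A

Inside a long solenoid B = μ₀nI with n = 2670 m⁻¹, so I = B/(μ₀n).
I = 9.90×10⁻³ / (4π×10⁻⁷ × 2670) = 2.95 A.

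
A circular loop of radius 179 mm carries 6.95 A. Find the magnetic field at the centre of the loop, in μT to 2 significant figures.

B ≈ 24 μT

At the centre of a circular loop the Biot–Savart law gives B = μ₀I/(2R).
B = (4π×10⁻⁷ × 6.95) / (2 × 0.179) = 2.44×10⁻⁵ T.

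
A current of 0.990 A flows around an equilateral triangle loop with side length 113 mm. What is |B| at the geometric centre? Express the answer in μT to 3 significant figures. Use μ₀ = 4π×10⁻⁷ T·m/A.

B ≈ 15.8 μT

Each side is a finite straight segment at perpendicular distance d = a/(2 tan(π/3)) = 0.03262 m from the centre, with end-angles ±π/3.
One side contributes B₁ = (μ₀I/4πd)·2 sin(π/3) = 5.26×10⁻⁶ T.
All 3 sides add in the same direction: B = 3 × 5.26×10⁻⁶ = 1.58×10⁻⁵ T.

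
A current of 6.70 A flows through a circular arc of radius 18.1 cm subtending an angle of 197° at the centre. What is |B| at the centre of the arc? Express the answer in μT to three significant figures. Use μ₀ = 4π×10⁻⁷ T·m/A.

The Biot–Savart field of a circular arc at its centre is B = μ₀Iφ/(4πR), with φ = 3.438 rad.
B = (4π×10⁻⁷ × 6.70 × 3.438) / (4π × 0.181) = 1.27×10⁻⁵ T.

B ≈ 12.7 μT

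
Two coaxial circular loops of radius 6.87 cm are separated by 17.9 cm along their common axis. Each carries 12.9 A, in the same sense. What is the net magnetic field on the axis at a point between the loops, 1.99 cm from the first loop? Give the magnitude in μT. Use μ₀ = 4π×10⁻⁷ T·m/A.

B ≈ 112 μT

Each loop contributes B = μ₀IR²/[2(R²+z²)^(3/2)] on the axis, with z measured from that loop.
Loop 1 (z = 0.0199 m): B₁ = 1.05×10⁻⁴ T. Loop 2 (z = 0.1591 m): B₂ = 7.35×10⁻⁶ T.
The fields add: B = B₁ + B₂ = 1.12×10⁻⁴ T.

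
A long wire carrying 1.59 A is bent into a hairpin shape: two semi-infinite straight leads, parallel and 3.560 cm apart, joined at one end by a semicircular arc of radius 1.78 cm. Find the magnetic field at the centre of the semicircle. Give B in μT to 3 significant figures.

B ≈ 45.9 μT

The semicircular arc contributes B_arc = μ₀I·π/(4πR) = μ₀I/(4R) = 2.81×10⁻⁵ T.
Each semi-infinite lead is at perpendicular distance R = 0.0178 m from the centre, with the perpendicular foot at its near end, so it contributes μ₀I/(4πR); both point the same way, together 1.79×10⁻⁵ T.
Arc and leads all point the same direction: B = 2.81×10⁻⁵ + 1.79×10⁻⁵ = 4.59×10⁻⁵ T.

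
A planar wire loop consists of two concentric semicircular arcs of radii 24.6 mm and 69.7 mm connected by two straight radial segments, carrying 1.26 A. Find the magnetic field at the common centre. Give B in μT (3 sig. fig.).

B ≈ 10.4 μT

The radial connectors point toward the centre, so dl × r̂ = 0 and they contribute nothing.
Each semicircle gives μ₀I/(4R): inner arc 1.61×10⁻⁵ T, outer arc 5.68×10⁻⁶ T.
The two arcs carry current in opposite angular senses, so their fields oppose: B = |1.61×10⁻⁵ − 5.68×10⁻⁶| = 1.04×10⁻⁵ T.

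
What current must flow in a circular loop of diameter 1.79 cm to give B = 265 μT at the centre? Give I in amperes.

At the centre of a circular loop B = μ₀I/(2R), so I = 2RB/μ₀.
With R = 0.00895 m, I = 2 × 0.00895 × 2.65×10⁻⁴ / (4π×10⁻⁷) = 3.77 A.

I ≈ 3.77 A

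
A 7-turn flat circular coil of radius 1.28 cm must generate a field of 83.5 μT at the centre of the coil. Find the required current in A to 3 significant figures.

For an N-turn coil, B = Nμ₀I/(2R) with R = 0.0128 m, so I = 2RB/(Nμ₀) = 2 × 0.0128 × 8.35×10⁻⁵ / (7 × 4π×10⁻⁷) = 0.243 A.

I ≈ 0.243 A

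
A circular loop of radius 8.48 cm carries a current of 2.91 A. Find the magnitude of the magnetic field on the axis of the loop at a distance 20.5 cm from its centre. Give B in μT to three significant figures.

B ≈ 1.20 μT

On the axis of a circular loop, B = μ₀IR² / [2(R²+z²)^(3/2)].
R² + z² = (0.0848)² + (0.205)² = 0.04922 m², and (R²+z²)^(3/2) = 1.09×10⁻² m³.
B = (4π×10⁻⁷ × 2.91 × 0.007191) / (2 × 1.09×10⁻²) = 1.20×10⁻⁶ T.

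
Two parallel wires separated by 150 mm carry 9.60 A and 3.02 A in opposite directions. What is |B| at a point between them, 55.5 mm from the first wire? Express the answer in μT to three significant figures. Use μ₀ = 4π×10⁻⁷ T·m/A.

B ≈ 41.0 μT

Each long wire gives B = μ₀I/(2πd). Distances are d₁ = 0.0555 m and d₂ = 0.0945 m.
B₁ = 3.46×10⁻⁵ T, B₂ = 6.39×10⁻⁶ T.
Between antiparallel currents both contributions point the same way, so they add. B = B₁ + B₂ = 3.46×10⁻⁵ + 6.39×10⁻⁶ = 4.10×10⁻⁵ T.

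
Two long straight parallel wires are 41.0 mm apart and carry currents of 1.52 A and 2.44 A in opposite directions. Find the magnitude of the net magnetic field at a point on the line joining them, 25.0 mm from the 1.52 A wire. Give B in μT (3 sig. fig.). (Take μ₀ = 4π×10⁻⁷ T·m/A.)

Each long wire gives B = μ₀I/(2πd). Distances are d₁ = 0.025 m and d₂ = 0.016 m.
B₁ = 1.22×10⁻⁵ T, B₂ = 3.05×10⁻⁵ T.
Between antiparallel currents both contributions point the same way, so they add. B = B₁ + B₂ = 1.22×10⁻⁵ + 3.05×10⁻⁵ = 4.27×10⁻⁵ T.

B ≈ 42.7 μT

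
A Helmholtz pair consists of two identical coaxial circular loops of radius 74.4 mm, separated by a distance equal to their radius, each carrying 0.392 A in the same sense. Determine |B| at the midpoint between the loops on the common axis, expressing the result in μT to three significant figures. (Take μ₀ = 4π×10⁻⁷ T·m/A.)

Each loop contributes B = μ₀IR²/[2(R²+z²)^(3/2)] on the axis, with z measured from that loop.
Loop 1 (z = 0.0372 m): B₁ = 2.37×10⁻⁶ T. Loop 2 (z = 0.0372 m): B₂ = 2.37×10⁻⁶ T.
The fields add: B = B₁ + B₂ = 4.74×10⁻⁶ T.

B ≈ 4.74 μT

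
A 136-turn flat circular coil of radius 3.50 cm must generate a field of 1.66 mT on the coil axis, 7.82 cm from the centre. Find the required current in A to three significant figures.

I ≈ 9.97 A

For an N-turn coil, B = Nμ₀IR²/[2(R²+z²)^(3/2)] with R = 0.035 m, z = 0.0782 m, so I = 2B(R²+z²)^(3/2)/(Nμ₀R²) = 2 × 1.66×10⁻³ × 6.29×10⁻⁴ / (136 × 4π×10⁻⁷ × 0.001225) = 9.97 A.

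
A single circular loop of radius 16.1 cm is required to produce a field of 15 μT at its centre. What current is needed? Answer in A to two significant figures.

At the centre of a circular loop B = μ₀I/(2R), so I = 2RB/μ₀.
With R = 0.161 m, I = 2 × 0.161 × 1.50×10⁻⁵ / (4π×10⁻⁷) = 3.84 A.

I ≈ 3.8 A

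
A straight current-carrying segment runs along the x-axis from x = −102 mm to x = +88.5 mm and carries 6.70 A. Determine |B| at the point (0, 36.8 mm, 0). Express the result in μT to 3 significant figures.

B ≈ 33.9 μT

For a finite straight segment, B = (μ₀I/4πd)(sinθ₁ + sinθ₂), where θ₁, θ₂ are the angles from the perpendicular to each end.
The perpendicular distance is d = 0.0368 m; the end-offsets along the wire are a = 0.102 m and b = 0.0885 m.
sinθ₁ = 0.102/√(0.102²+0.0368²) = 0.9407; sinθ₂ = 0.0885/√(0.0885²+0.0368²) = 0.9234.
B = (4π×10⁻⁷ × 6.70) / (4π × 0.0368) × (0.9407 + 0.9234) = 3.39×10⁻⁵ T.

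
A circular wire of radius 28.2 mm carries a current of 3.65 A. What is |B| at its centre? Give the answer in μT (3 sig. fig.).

B ≈ 81.3 μT

At the centre of a circular loop the Biot–Savart law gives B = μ₀I/(2R).
B = (4π×10⁻⁷ × 3.65) / (2 × 0.0282) = 8.13×10⁻⁵ T.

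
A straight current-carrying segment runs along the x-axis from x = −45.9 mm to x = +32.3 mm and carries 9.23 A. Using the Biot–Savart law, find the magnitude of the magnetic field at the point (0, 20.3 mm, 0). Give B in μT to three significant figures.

For a finite straight segment, B = (μ₀I/4πd)(sinθ₁ + sinθ₂), where θ₁, θ₂ are the angles from the perpendicular to each end.
The perpendicular distance is d = 0.0203 m; the end-offsets along the wire are a = 0.0459 m and b = 0.0323 m.
sinθ₁ = 0.0459/√(0.0459²+0.0203²) = 0.9145; sinθ₂ = 0.0323/√(0.0323²+0.0203²) = 0.8467.
B = (4π×10⁻⁷ × 9.23) / (4π × 0.0203) × (0.9145 + 0.8467) = 8.01×10⁻⁵ T.

B ≈ 80.1 μT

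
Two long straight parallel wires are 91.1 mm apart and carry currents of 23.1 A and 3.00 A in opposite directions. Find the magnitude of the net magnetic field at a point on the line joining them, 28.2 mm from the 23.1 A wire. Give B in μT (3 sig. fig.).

Each long wire gives B = μ₀I/(2πd). Distances are d₁ = 0.0282 m and d₂ = 0.0629 m.
B₁ = 1.64×10⁻⁴ T, B₂ = 9.54×10⁻⁶ T.
Between antiparallel currents both contributions point the same way, so they add. B = B₁ + B₂ = 1.64×10⁻⁴ + 9.54×10⁻⁶ = 1.73×10⁻⁴ T.

B ≈ 173 μT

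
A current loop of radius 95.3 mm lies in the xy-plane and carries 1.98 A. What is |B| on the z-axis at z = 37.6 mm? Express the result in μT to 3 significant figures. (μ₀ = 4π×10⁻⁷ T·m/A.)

On the axis of a circular loop, B = μ₀IR² / [2(R²+z²)^(3/2)].
R² + z² = (0.0953)² + (0.0376)² = 0.0105 m², and (R²+z²)^(3/2) = 1.08×10⁻³ m³.
B = (4π×10⁻⁷ × 1.98 × 0.009082) / (2 × 1.08×10⁻³) = 1.05×10⁻⁵ T.

B ≈ 10.5 μT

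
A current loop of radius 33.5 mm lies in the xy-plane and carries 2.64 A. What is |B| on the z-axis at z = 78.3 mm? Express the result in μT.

B ≈ 3.01 μT

On the axis of a circular loop, B = μ₀IR² / [2(R²+z²)^(3/2)].
R² + z² = (0.0335)² + (0.0783)² = 0.007253 m², and (R²+z²)^(3/2) = 6.18×10⁻⁴ m³.
B = (4π×10⁻⁷ × 2.64 × 0.001122) / (2 × 6.18×10⁻⁴) = 3.01×10⁻⁶ T.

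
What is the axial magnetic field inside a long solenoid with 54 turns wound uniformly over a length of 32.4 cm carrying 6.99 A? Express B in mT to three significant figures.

Inside a long solenoid, B = μ₀nI with n = 166.7 turns/m.
B = 4π×10⁻⁷ × 166.7 × 6.99 = 1.46×10⁻³ T.

B ≈ 1.46 mT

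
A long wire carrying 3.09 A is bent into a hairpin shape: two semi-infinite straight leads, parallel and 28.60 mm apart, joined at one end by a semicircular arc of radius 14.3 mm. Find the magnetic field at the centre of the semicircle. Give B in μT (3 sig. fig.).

B ≈ 111 μT

The semicircular arc contributes B_arc = μ₀I·π/(4πR) = μ₀I/(4R) = 6.79×10⁻⁵ T.
Each semi-infinite lead is at perpendicular distance R = 0.0143 m from the centre, with the perpendicular foot at its near end, so it contributes μ₀I/(4πR); both point the same way, together 4.32×10⁻⁵ T.
Arc and leads all point the same direction: B = 6.79×10⁻⁵ + 4.32×10⁻⁵ = 1.11×10⁻⁴ T.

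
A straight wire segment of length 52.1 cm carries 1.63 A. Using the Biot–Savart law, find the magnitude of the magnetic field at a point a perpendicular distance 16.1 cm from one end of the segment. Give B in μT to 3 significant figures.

B ≈ 0.967 μT

For a finite straight segment, B = (μ₀I/4πd)(sinθ₁ + sinθ₂), where θ₁, θ₂ are the angles from the perpendicular to each end.
The perpendicular foot is at one end, so the two end-offsets along the wire are 0 and L = 0.521 m.
sinθ₁ = 0/√(0²+0.161²) = 0.0000; sinθ₂ = 0.521/√(0.521²+0.161²) = 0.9554.
B = (4π×10⁻⁷ × 1.63) / (4π × 0.161) × (0.0000 + 0.9554) = 9.67×10⁻⁷ T.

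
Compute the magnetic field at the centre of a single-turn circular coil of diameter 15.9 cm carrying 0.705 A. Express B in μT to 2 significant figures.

At the centre of a circular loop the Biot–Savart law gives B = μ₀I/(2R) (so R = 0.0795 m).
B = (4π×10⁻⁷ × 0.705) / (2 × 0.0795) = 5.57×10⁻⁶ T.

B ≈ 5.6 μT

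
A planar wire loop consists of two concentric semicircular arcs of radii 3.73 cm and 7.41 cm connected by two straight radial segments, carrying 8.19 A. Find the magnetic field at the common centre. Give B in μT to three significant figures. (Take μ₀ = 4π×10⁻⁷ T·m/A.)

The radial connectors point toward the centre, so dl × r̂ = 0 and they contribute nothing.
Each semicircle gives μ₀I/(4R): inner arc 6.90×10⁻⁵ T, outer arc 3.47×10⁻⁵ T.
The two arcs carry current in opposite angular senses, so their fields oppose: B = |6.90×10⁻⁵ − 3.47×10⁻⁵| = 3.43×10⁻⁵ T.

B ≈ 34.3 μT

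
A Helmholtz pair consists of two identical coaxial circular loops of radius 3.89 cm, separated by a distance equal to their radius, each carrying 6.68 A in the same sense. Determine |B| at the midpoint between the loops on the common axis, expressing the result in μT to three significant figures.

Each loop contributes B = μ₀IR²/[2(R²+z²)^(3/2)] on the axis, with z measured from that loop.
Loop 1 (z = 0.01945 m): B₁ = 7.72×10⁻⁵ T. Loop 2 (z = 0.01945 m): B₂ = 7.72×10⁻⁵ T.
The fields add: B = B₁ + B₂ = 1.54×10⁻⁴ T.

B ≈ 154 μT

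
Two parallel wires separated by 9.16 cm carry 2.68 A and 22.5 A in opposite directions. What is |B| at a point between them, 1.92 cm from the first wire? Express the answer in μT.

Each long wire gives B = μ₀I/(2πd). Distances are d₁ = 0.0192 m and d₂ = 0.0724 m.
B₁ = 2.79×10⁻⁵ T, B₂ = 6.22×10⁻⁵ T.
Between antiparallel currents both contributions point the same way, so they add. B = B₁ + B₂ = 2.79×10⁻⁵ + 6.22×10⁻⁵ = 9.01×10⁻⁵ T.

B ≈ 90.1 μT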